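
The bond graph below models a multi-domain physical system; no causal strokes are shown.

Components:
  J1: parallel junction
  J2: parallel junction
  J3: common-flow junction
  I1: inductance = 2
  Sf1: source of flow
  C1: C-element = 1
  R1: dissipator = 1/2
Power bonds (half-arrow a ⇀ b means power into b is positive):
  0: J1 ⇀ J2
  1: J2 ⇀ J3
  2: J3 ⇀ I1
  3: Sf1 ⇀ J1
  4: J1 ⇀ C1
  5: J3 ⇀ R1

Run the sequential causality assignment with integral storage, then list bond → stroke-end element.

#3 stroke at Sf1  (Sf1 (Sf) sets flow on bond)
#2 stroke at I1  (prefer integral on I1)
#1 stroke at J3  (common-f at J3 fixed by 2)
#5 stroke at J3  (J3: bond 2 brought flow, rest push out)
#0 stroke at J2  (J2: last free bond brings effort in)
#4 stroke at J1  (J1: last free bond brings effort in)

β0 →J2
β1 →J3
β2 →I1
β3 →Sf1
β4 →J1
β5 →J3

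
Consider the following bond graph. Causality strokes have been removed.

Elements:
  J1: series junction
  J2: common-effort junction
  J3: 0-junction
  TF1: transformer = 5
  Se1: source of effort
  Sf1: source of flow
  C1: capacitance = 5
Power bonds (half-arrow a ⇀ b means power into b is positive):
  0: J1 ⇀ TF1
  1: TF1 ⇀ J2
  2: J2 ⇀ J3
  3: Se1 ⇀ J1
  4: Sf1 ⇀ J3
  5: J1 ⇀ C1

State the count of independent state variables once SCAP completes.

b3 stroke→J1  (Se1 fixes effort; stroke away)
b4 stroke→Sf1  (Sf1: flow source, stroke at near end)
b2 stroke→J3  (closing 0-jn rule on J3)
b1 stroke→J2  (closing 0-jn rule on J2)
b0 stroke→TF1  (TF1 one-in-one-out from 1)
b5 stroke→J1  (1-jn J1 has f-setter on 0)

1  (C1 all integral)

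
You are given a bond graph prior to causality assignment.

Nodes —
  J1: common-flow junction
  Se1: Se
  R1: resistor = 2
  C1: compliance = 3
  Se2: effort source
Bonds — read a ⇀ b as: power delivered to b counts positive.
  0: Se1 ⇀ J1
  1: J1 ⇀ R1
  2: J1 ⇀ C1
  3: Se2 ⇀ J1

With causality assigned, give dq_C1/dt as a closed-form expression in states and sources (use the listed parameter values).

bond 0 |J1  (Se1 (Se) sets effort on bond)
bond 3 |J1  (Se2: effort source, stroke at far end)
bond 2 |J1  (C1 integral (e out))
bond 1 |R1  (J1: last free bond brings flow in)

dq_C1/dt = E_Se1/2 + E_Se2/2 - q_C1/6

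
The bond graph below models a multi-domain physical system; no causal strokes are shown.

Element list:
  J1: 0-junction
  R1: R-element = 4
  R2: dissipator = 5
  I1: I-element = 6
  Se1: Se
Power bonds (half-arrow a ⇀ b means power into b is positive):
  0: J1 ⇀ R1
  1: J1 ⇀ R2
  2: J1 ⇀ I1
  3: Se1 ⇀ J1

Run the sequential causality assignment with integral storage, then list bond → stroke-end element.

β0 →R1
β1 →R2
β2 →I1
β3 →J1

β3 |J1  (Se1: effort source, stroke at far end)
β0 |R1  (J1: bond 3 brought effort, rest push out)
β1 |R2  (0-jn J1 has e-setter on 3)
β2 |I1  (0-jn J1 has e-setter on 3)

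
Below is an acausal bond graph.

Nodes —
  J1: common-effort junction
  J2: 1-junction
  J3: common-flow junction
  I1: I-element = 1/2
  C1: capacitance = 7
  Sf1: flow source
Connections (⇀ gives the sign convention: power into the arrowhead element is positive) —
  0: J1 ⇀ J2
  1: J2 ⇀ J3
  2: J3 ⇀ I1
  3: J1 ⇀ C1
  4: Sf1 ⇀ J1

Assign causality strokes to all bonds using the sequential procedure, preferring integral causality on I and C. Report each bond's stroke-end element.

β4 stroke at Sf1  (Sf1: flow source, stroke at near end)
β2 stroke at I1  (I1 outputs flow p/I1)
β1 stroke at J3  (1-jn J3 has f-setter on 2)
β0 stroke at J2  (J2 flow already set via bond 1)
β3 stroke at J1  (J1 needs exactly one e-in)

b0 →J2
b1 →J3
b2 →I1
b3 →J1
b4 →Sf1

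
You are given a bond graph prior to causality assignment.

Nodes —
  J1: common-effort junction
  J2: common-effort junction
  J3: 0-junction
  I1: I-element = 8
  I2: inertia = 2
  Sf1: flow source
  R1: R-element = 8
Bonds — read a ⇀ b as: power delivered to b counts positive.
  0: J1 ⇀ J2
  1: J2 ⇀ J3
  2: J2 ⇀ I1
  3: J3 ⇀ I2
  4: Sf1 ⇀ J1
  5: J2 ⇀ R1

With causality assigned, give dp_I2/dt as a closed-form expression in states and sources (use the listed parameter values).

bond 4 stroke→Sf1  (source Sf1 imposes f)
bond 0 stroke→J1  (only one effort-in slot at J1)
bond 2 stroke→I1  (I1 integral (f out))
bond 3 stroke→I2  (prefer integral on I2)
bond 1 stroke→J3  (only one effort-in slot at J3)
bond 5 stroke→J2  (closing 0-jn rule on J2)

dp_I2/dt = 8*F_Sf1 - p_I1 - 4*p_I2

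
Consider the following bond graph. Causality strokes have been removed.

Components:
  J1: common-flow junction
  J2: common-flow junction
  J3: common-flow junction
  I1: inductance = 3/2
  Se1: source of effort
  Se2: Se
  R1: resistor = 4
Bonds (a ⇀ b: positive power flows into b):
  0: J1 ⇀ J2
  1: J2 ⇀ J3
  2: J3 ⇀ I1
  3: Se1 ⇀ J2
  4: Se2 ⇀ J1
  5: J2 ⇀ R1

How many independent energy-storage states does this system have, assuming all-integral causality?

b3 |J2  (Se1: effort source, stroke at far end)
b4 |J1  (Se2 fixes effort; stroke away)
b0 |J2  (J1 needs exactly one f-in)
b2 |I1  (I1 integral (f out))
b1 |J3  (common-f at J3 fixed by 2)
b5 |J2  (1-jn J2 has f-setter on 1)

1  (I1 all integral)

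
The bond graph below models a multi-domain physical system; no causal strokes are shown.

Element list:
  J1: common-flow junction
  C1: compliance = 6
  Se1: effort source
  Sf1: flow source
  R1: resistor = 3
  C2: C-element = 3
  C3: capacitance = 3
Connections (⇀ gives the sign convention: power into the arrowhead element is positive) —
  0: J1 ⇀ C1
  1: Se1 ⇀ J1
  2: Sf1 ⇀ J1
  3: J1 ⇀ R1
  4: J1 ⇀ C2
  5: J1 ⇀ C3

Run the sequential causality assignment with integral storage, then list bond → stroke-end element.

bond 0 stroke→J1
bond 1 stroke→J1
bond 2 stroke→Sf1
bond 3 stroke→J1
bond 4 stroke→J1
bond 5 stroke→J1

b1 →J1  (Se1: effort source, stroke at far end)
b2 →Sf1  (source Sf1 imposes f)
b0 →J1  (J1: bond 2 brought flow, rest push out)
b3 →J1  (1-jn J1 has f-setter on 2)
b4 →J1  (common-f at J1 fixed by 2)
b5 →J1  (1-jn J1 has f-setter on 2)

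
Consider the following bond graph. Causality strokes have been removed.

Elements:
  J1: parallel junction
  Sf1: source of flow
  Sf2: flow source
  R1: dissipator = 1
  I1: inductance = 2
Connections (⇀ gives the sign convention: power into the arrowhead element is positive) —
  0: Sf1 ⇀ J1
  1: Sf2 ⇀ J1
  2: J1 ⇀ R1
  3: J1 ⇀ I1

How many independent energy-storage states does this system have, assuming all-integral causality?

bond 0 |Sf1  (source Sf1 imposes f)
bond 1 |Sf2  (Sf2: flow source, stroke at near end)
bond 3 |I1  (I1 outputs flow p/I1)
bond 2 |J1  (closing 0-jn rule on J1)

1  (I1 all integral)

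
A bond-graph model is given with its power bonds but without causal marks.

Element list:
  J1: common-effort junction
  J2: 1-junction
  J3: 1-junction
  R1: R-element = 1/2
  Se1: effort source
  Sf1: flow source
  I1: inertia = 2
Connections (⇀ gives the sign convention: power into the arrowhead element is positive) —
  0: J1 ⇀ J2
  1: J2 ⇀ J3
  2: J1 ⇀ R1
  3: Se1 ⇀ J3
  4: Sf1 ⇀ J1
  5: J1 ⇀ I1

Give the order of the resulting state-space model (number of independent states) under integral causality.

b3 stroke→J3  (Se1: effort source, stroke at far end)
b4 stroke→Sf1  (Sf1 (Sf) sets flow on bond)
b1 stroke→J2  (only one flow-in slot at J3)
b0 stroke→J1  (only one flow-in slot at J2)
b2 stroke→R1  (J1 effort already set via bond 0)
b5 stroke→I1  (0-jn J1 has e-setter on 0)

1  (I1 all integral)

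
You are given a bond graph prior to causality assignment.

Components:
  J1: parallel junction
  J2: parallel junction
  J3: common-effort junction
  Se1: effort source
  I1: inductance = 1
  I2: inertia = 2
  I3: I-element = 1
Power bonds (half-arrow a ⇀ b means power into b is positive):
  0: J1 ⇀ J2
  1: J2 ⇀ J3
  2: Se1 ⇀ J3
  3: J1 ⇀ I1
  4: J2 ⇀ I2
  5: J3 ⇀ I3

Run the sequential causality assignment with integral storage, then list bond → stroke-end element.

b2 stroke at J3  (Se1 (Se) sets effort on bond)
b1 stroke at J2  (0-jn J3 has e-setter on 2)
b5 stroke at I3  (common-e at J3 fixed by 2)
b0 stroke at J1  (common-e at J2 fixed by 1)
b4 stroke at I2  (0-jn J2 has e-setter on 1)
b3 stroke at I1  (J1: bond 0 brought effort, rest push out)

b0 |J1
b1 |J2
b2 |J3
b3 |I1
b4 |I2
b5 |I3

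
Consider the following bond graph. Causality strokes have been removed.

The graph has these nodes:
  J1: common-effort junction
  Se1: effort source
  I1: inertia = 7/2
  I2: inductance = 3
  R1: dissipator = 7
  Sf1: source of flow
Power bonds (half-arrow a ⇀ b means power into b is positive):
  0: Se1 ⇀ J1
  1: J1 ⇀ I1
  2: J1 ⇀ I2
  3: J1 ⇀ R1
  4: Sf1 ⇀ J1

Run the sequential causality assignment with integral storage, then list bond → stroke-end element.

bond 0 stroke at J1
bond 1 stroke at I1
bond 2 stroke at I2
bond 3 stroke at R1
bond 4 stroke at Sf1

b0 stroke→J1  (Se1 (Se) sets effort on bond)
b4 stroke→Sf1  (Sf1 (Sf) sets flow on bond)
b1 stroke→I1  (J1 effort already set via bond 0)
b2 stroke→I2  (0-jn J1 has e-setter on 0)
b3 stroke→R1  (J1: bond 0 brought effort, rest push out)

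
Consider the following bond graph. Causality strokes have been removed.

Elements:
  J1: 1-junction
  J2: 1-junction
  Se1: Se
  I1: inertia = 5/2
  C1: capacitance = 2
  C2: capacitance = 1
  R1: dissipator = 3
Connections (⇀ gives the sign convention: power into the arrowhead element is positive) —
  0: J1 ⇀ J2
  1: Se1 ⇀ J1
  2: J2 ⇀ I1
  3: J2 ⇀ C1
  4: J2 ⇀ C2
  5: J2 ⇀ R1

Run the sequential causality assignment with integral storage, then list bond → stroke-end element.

b1 |J1  (Se1: effort source, stroke at far end)
b0 |J2  (closing 1-jn rule on J1)
b2 |I1  (prefer integral on I1)
b3 |J2  (1-jn J2 has f-setter on 2)
b4 |J2  (J2: bond 2 brought flow, rest push out)
b5 |J2  (1-jn J2 has f-setter on 2)

bond 0 stroke at J2
bond 1 stroke at J1
bond 2 stroke at I1
bond 3 stroke at J2
bond 4 stroke at J2
bond 5 stroke at J2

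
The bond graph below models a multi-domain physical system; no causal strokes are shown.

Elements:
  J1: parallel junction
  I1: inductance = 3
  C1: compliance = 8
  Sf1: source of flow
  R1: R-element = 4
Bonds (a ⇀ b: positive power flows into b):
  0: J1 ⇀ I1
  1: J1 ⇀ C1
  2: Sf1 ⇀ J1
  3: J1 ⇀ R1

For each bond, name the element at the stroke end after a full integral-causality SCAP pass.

β2 stroke→Sf1  (Sf1 (Sf) sets flow on bond)
β0 stroke→I1  (prefer integral on I1)
β1 stroke→J1  (C1: C, integral causality)
β3 stroke→R1  (J1: bond 1 brought effort, rest push out)

b0 stroke→I1
b1 stroke→J1
b2 stroke→Sf1
b3 stroke→R1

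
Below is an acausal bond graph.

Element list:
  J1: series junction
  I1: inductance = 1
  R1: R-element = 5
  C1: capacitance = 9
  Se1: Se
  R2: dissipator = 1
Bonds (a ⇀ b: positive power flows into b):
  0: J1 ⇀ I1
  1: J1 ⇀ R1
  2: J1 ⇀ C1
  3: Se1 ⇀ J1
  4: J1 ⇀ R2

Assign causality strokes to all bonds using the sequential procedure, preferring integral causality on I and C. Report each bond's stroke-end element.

b3 stroke→J1  (Se1 fixes effort; stroke away)
b0 stroke→I1  (I1 outputs flow p/I1)
b1 stroke→J1  (J1: bond 0 brought flow, rest push out)
b2 stroke→J1  (common-f at J1 fixed by 0)
b4 stroke→J1  (J1 flow already set via bond 0)

b0 |I1
b1 |J1
b2 |J1
b3 |J1
b4 |J1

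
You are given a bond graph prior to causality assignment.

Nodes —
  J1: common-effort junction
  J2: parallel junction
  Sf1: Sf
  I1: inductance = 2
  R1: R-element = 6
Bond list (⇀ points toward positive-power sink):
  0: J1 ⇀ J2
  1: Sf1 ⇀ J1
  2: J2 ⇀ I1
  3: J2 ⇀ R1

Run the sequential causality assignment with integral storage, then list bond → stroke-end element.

#0 stroke→J1
#1 stroke→Sf1
#2 stroke→I1
#3 stroke→J2

#1 →Sf1  (Sf1: flow source, stroke at near end)
#0 →J1  (J1: last free bond brings effort in)
#2 →I1  (prefer integral on I1)
#3 →J2  (J2: last free bond brings effort in)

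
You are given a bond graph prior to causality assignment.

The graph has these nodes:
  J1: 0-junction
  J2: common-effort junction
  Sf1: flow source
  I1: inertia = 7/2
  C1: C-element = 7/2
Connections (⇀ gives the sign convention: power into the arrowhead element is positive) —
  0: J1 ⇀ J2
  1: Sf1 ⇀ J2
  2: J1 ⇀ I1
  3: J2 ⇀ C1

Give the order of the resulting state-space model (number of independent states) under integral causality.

bond 1 |Sf1  (Sf1: flow source, stroke at near end)
bond 2 |I1  (I1 outputs flow p/I1)
bond 0 |J1  (only one effort-in slot at J1)
bond 3 |J2  (J2: last free bond brings effort in)

2  (C1, I1 all integral)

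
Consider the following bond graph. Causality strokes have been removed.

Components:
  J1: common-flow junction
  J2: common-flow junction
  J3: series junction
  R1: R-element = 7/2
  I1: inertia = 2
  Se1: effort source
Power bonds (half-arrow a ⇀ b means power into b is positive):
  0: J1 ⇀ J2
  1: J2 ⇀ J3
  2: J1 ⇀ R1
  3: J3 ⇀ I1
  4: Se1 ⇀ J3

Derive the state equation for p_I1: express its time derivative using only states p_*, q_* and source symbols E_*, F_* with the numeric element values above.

dp_I1/dt = E_Se1 - 7*p_I1/4

bond 4 stroke→J3  (Se1 fixes effort; stroke away)
bond 3 stroke→I1  (I1: I, integral causality)
bond 1 stroke→J3  (J3 flow already set via bond 3)
bond 0 stroke→J2  (J2 flow already set via bond 1)
bond 2 stroke→J1  (J1 flow already set via bond 0)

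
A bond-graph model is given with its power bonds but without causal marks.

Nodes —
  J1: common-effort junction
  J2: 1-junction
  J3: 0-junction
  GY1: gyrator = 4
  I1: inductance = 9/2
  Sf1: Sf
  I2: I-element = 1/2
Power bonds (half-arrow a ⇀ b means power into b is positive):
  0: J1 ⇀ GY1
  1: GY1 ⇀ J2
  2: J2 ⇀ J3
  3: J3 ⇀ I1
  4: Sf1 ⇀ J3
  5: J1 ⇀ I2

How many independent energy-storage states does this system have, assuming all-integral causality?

bond 4 stroke at Sf1  (Sf1: flow source, stroke at near end)
bond 3 stroke at I1  (prefer integral on I1)
bond 2 stroke at J3  (only one effort-in slot at J3)
bond 1 stroke at J2  (J2 flow already set via bond 2)
bond 0 stroke at J1  (GY1 both-in/both-out from 1)
bond 5 stroke at I2  (0-jn J1 has e-setter on 0)

2  (I1, I2 all integral)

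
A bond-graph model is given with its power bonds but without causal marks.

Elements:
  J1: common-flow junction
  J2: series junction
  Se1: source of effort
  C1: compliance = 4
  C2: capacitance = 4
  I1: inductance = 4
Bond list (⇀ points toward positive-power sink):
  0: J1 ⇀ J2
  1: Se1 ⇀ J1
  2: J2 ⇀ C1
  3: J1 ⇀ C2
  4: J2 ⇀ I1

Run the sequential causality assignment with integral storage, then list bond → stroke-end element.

b1 |J1  (source Se1 imposes e)
b2 |J2  (C1: C, integral causality)
b3 |J1  (C2 integral (e out))
b0 |J2  (only one flow-in slot at J1)
b4 |I1  (J2: last free bond brings flow in)

#0 |J2
#1 |J1
#2 |J2
#3 |J1
#4 |I1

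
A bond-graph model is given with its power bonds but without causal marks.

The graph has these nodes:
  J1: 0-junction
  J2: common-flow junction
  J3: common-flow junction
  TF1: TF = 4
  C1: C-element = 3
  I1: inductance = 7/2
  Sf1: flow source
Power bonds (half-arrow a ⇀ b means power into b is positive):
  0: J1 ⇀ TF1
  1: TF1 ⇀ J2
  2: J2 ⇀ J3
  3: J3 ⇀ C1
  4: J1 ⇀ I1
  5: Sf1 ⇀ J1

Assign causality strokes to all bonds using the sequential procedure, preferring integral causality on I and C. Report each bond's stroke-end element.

bond 5 |Sf1  (source Sf1 imposes f)
bond 3 |J3  (C1 outputs effort q/C1)
bond 2 |J2  (closing 1-jn rule on J3)
bond 1 |TF1  (J2: last free bond brings flow in)
bond 0 |J1  (through TF1, causality passes straight; one stroke at TF1)
bond 4 |I1  (common-e at J1 fixed by 0)

b0 stroke at J1
b1 stroke at TF1
b2 stroke at J2
b3 stroke at J3
b4 stroke at I1
b5 stroke at Sf1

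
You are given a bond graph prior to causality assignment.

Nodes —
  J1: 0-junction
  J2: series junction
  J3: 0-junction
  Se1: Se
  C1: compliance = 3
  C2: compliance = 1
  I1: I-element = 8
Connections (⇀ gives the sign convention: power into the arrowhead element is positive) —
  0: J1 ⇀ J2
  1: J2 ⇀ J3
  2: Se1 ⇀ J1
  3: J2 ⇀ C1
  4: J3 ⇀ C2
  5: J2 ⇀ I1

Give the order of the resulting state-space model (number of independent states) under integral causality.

3  (C1, C2, I1 all integral)

β2 stroke→J1  (Se1 (Se) sets effort on bond)
β0 stroke→J2  (0-jn J1 has e-setter on 2)
β3 stroke→J2  (C1 integral (e out))
β4 stroke→J3  (C2: C, integral causality)
β1 stroke→J2  (0-jn J3 has e-setter on 4)
β5 stroke→I1  (J2 needs exactly one f-in)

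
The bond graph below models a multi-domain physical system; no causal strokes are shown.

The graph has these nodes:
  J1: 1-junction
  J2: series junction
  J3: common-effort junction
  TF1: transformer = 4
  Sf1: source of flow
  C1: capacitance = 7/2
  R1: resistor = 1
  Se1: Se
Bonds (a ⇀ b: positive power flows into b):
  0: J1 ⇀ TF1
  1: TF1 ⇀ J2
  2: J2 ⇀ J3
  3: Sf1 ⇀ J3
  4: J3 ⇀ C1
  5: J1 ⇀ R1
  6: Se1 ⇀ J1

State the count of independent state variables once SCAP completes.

bond 3 →Sf1  (Sf1 (Sf) sets flow on bond)
bond 6 →J1  (Se1 fixes effort; stroke away)
bond 4 →J3  (C1 outputs effort q/C1)
bond 2 →J2  (0-jn J3 has e-setter on 4)
bond 1 →TF1  (J2 needs exactly one f-in)
bond 0 →J1  (through TF1, causality passes straight; one stroke at TF1)
bond 5 →R1  (J1 needs exactly one f-in)

1  (C1 all integral)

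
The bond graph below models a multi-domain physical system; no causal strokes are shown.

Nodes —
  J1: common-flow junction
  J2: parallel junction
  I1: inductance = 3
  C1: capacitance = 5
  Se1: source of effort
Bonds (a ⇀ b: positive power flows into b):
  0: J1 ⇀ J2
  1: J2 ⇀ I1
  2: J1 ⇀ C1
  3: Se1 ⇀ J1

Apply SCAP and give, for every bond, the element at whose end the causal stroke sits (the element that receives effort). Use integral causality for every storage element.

#3 stroke at J1  (Se1 fixes effort; stroke away)
#1 stroke at I1  (I1 outputs flow p/I1)
#0 stroke at J2  (closing 0-jn rule on J2)
#2 stroke at J1  (J1: bond 0 brought flow, rest push out)

β0 |J2
β1 |I1
β2 |J1
β3 |J1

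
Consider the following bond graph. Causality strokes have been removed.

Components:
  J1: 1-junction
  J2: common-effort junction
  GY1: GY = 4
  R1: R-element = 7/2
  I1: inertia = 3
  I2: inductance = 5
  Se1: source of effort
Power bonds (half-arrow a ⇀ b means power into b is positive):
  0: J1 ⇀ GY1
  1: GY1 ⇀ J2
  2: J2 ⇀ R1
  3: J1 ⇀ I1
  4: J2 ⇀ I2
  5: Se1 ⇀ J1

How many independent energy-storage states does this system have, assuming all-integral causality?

2  (I1, I2 all integral)

β5 stroke at J1  (Se1 fixes effort; stroke away)
β3 stroke at I1  (I1 integral (f out))
β0 stroke at J1  (1-jn J1 has f-setter on 3)
β1 stroke at J2  (GY GY1: same side as bond 0)
β2 stroke at R1  (common-e at J2 fixed by 1)
β4 stroke at I2  (0-jn J2 has e-setter on 1)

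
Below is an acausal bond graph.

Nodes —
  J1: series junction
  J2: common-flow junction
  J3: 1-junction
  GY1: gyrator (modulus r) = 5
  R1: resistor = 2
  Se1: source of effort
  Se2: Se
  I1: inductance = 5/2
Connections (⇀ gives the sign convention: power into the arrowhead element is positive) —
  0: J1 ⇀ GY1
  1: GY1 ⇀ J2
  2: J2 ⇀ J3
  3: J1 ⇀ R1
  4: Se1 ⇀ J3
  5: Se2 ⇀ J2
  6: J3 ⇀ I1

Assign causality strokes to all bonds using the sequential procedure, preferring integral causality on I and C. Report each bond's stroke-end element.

β4 stroke at J3  (Se1 (Se) sets effort on bond)
β5 stroke at J2  (source Se2 imposes e)
β6 stroke at I1  (I1: I, integral causality)
β2 stroke at J3  (J3 flow already set via bond 6)
β1 stroke at J2  (common-f at J2 fixed by 2)
β0 stroke at J1  (GY GY1: same side as bond 1)
β3 stroke at R1  (closing 1-jn rule on J1)

β0 stroke→J1
β1 stroke→J2
β2 stroke→J3
β3 stroke→R1
β4 stroke→J3
β5 stroke→J2
β6 stroke→I1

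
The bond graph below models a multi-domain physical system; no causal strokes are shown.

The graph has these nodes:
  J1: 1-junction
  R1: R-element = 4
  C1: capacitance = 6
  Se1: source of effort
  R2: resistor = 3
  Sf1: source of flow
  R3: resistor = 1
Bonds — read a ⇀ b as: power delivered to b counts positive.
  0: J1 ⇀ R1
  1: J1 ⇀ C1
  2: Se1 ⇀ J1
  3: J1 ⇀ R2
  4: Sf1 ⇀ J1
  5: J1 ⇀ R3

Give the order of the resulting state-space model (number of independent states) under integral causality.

b2 stroke at J1  (Se1: effort source, stroke at far end)
b4 stroke at Sf1  (Sf1 fixes flow; stroke at Sf1)
b0 stroke at J1  (J1 flow already set via bond 4)
b1 stroke at J1  (J1 flow already set via bond 4)
b3 stroke at J1  (common-f at J1 fixed by 4)
b5 stroke at J1  (common-f at J1 fixed by 4)

1  (C1 all integral)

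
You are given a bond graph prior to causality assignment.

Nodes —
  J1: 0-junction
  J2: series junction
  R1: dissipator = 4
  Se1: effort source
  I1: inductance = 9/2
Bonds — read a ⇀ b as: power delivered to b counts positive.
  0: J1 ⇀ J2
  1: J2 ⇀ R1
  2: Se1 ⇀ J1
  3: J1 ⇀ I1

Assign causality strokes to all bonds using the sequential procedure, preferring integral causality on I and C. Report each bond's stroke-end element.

bond 0 stroke→J2
bond 1 stroke→R1
bond 2 stroke→J1
bond 3 stroke→I1

bond 2 →J1  (Se1: effort source, stroke at far end)
bond 0 →J2  (common-e at J1 fixed by 2)
bond 3 →I1  (0-jn J1 has e-setter on 2)
bond 1 →R1  (J2 needs exactly one f-in)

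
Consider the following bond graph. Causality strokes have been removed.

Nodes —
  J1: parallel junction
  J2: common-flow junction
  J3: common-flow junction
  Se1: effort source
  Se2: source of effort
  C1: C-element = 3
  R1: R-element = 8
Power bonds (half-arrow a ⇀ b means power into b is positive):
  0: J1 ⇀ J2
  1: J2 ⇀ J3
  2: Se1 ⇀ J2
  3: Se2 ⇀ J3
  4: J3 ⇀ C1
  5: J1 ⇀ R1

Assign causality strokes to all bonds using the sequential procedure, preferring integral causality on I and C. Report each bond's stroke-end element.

#2 →J2  (Se1: effort source, stroke at far end)
#3 →J3  (Se2 (Se) sets effort on bond)
#4 →J3  (C1 outputs effort q/C1)
#1 →J2  (J3: last free bond brings flow in)
#0 →J1  (J2 needs exactly one f-in)
#5 →R1  (common-e at J1 fixed by 0)

b0 stroke→J1
b1 stroke→J2
b2 stroke→J2
b3 stroke→J3
b4 stroke→J3
b5 stroke→R1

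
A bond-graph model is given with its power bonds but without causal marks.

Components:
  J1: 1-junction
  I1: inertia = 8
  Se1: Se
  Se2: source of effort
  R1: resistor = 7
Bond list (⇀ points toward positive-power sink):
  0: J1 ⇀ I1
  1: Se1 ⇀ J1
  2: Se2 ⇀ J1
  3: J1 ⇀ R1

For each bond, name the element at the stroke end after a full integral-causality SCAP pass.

bond 1 stroke at J1  (Se1 (Se) sets effort on bond)
bond 2 stroke at J1  (source Se2 imposes e)
bond 0 stroke at I1  (prefer integral on I1)
bond 3 stroke at J1  (1-jn J1 has f-setter on 0)

b0 stroke→I1
b1 stroke→J1
b2 stroke→J1
b3 stroke→J1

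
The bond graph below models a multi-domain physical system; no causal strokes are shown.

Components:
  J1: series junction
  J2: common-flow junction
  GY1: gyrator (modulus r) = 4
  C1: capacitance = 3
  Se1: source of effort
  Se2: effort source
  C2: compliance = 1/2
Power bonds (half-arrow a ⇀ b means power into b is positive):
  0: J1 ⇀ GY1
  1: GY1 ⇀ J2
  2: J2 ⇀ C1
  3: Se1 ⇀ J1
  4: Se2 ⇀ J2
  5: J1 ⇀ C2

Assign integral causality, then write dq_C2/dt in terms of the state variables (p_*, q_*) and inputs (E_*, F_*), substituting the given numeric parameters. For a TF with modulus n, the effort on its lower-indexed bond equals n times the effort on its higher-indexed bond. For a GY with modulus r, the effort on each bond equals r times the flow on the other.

dq_C2/dt = -E_Se2/4 + q_C1/12

b3 |J1  (source Se1 imposes e)
b4 |J2  (Se2: effort source, stroke at far end)
b2 |J2  (C1: C, integral causality)
b1 |GY1  (closing 1-jn rule on J2)
b0 |GY1  (GY1 both-in/both-out from 1)
b5 |J1  (J1 flow already set via bond 0)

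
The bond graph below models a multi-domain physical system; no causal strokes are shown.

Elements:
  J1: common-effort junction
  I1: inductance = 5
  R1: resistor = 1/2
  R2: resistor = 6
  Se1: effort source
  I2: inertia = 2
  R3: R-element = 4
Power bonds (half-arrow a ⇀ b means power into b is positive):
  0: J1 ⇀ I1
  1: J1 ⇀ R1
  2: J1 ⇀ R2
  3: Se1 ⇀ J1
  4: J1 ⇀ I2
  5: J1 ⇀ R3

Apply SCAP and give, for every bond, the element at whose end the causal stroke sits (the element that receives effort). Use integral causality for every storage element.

β0 →I1
β1 →R1
β2 →R2
β3 →J1
β4 →I2
β5 →R3

b3 |J1  (source Se1 imposes e)
b0 |I1  (J1 effort already set via bond 3)
b1 |R1  (0-jn J1 has e-setter on 3)
b2 |R2  (0-jn J1 has e-setter on 3)
b4 |I2  (J1: bond 3 brought effort, rest push out)
b5 |R3  (J1 effort already set via bond 3)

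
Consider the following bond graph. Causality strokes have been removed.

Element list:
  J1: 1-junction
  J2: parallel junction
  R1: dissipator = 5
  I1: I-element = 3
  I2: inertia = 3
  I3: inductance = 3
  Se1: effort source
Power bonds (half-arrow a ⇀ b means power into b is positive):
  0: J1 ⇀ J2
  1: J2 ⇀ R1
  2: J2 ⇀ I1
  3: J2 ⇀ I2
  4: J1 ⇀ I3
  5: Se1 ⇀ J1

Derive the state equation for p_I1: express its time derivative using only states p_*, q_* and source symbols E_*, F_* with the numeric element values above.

b5 →J1  (source Se1 imposes e)
b2 →I1  (I1 outputs flow p/I1)
b3 →I2  (I2 outputs flow p/I2)
b4 →I3  (I3 outputs flow p/I3)
b0 →J1  (J1 flow already set via bond 4)
b1 →J2  (closing 0-jn rule on J2)

dp_I1/dt = -5*p_I1/3 - 5*p_I2/3 + 5*p_I3/3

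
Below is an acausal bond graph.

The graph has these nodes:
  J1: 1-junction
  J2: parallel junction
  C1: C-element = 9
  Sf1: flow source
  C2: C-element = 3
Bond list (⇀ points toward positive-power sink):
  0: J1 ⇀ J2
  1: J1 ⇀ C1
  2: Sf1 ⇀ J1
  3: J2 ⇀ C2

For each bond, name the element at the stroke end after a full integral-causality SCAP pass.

bond 0 stroke→J1
bond 1 stroke→J1
bond 2 stroke→Sf1
bond 3 stroke→J2

b2 |Sf1  (Sf1: flow source, stroke at near end)
b0 |J1  (J1 flow already set via bond 2)
b1 |J1  (1-jn J1 has f-setter on 2)
b3 |J2  (only one effort-in slot at J2)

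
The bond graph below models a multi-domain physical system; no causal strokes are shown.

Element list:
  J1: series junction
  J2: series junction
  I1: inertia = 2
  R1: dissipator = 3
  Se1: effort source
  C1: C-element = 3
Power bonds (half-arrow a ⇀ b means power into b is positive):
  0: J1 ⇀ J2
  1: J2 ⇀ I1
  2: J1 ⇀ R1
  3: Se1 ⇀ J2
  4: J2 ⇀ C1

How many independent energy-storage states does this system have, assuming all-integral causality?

#3 stroke→J2  (Se1 fixes effort; stroke away)
#1 stroke→I1  (prefer integral on I1)
#0 stroke→J2  (J2 flow already set via bond 1)
#4 stroke→J2  (J2 flow already set via bond 1)
#2 stroke→J1  (common-f at J1 fixed by 0)

2  (C1, I1 all integral)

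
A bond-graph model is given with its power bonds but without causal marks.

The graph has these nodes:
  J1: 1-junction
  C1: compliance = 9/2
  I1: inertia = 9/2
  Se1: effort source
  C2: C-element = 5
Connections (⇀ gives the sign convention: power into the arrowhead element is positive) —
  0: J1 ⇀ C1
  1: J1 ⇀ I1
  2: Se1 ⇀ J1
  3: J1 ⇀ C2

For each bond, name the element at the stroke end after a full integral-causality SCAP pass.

b0 →J1
b1 →I1
b2 →J1
b3 →J1

b2 stroke→J1  (Se1: effort source, stroke at far end)
b0 stroke→J1  (C1: C, integral causality)
b1 stroke→I1  (I1 integral (f out))
b3 stroke→J1  (J1: bond 1 brought flow, rest push out)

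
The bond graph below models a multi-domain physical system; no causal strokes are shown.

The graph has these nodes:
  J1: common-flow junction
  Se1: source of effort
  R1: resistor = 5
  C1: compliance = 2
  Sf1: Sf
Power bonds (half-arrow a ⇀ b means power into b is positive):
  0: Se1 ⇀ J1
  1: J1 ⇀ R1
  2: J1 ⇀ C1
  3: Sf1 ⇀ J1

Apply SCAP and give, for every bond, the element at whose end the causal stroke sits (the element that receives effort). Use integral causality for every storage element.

bond 0 stroke→J1  (Se1 (Se) sets effort on bond)
bond 3 stroke→Sf1  (Sf1: flow source, stroke at near end)
bond 1 stroke→J1  (1-jn J1 has f-setter on 3)
bond 2 stroke→J1  (1-jn J1 has f-setter on 3)

#0 stroke at J1
#1 stroke at J1
#2 stroke at J1
#3 stroke at Sf1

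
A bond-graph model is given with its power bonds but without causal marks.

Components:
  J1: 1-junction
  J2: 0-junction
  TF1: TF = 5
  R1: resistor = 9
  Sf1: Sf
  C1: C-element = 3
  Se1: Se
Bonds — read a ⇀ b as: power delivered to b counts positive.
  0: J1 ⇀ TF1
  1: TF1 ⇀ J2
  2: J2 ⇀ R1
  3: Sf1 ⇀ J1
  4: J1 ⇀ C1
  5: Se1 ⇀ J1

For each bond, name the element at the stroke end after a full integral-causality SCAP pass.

#3 stroke→Sf1  (source Sf1 imposes f)
#5 stroke→J1  (Se1 fixes effort; stroke away)
#0 stroke→J1  (J1 flow already set via bond 3)
#4 stroke→J1  (J1: bond 3 brought flow, rest push out)
#1 stroke→TF1  (TF1 one-in-one-out from 0)
#2 stroke→J2  (closing 0-jn rule on J2)

b0 stroke→J1
b1 stroke→TF1
b2 stroke→J2
b3 stroke→Sf1
b4 stroke→J1
b5 stroke→J1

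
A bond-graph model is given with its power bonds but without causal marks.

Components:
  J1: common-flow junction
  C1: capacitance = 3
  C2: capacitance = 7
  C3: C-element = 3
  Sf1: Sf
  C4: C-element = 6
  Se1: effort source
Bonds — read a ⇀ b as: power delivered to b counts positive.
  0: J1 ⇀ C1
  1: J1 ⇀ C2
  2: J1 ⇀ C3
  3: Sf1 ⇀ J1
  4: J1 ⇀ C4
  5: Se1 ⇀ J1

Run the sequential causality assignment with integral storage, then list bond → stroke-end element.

β0 →J1
β1 →J1
β2 →J1
β3 →Sf1
β4 →J1
β5 →J1

bond 3 stroke at Sf1  (Sf1 fixes flow; stroke at Sf1)
bond 5 stroke at J1  (source Se1 imposes e)
bond 0 stroke at J1  (1-jn J1 has f-setter on 3)
bond 1 stroke at J1  (1-jn J1 has f-setter on 3)
bond 2 stroke at J1  (J1 flow already set via bond 3)
bond 4 stroke at J1  (1-jn J1 has f-setter on 3)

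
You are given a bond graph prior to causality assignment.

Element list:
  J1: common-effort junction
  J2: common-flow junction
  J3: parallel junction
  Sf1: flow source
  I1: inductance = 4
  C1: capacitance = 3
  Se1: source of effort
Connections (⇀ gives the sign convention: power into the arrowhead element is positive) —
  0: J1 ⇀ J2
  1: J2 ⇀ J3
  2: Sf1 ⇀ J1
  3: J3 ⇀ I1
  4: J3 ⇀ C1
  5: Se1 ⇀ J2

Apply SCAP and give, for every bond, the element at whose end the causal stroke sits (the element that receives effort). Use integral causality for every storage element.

bond 0 stroke→J1
bond 1 stroke→J2
bond 2 stroke→Sf1
bond 3 stroke→I1
bond 4 stroke→J3
bond 5 stroke→J2

β2 |Sf1  (Sf1 fixes flow; stroke at Sf1)
β5 |J2  (Se1 fixes effort; stroke away)
β0 |J1  (only one effort-in slot at J1)
β1 |J2  (common-f at J2 fixed by 0)
β3 |I1  (I1: I, integral causality)
β4 |J3  (J3 needs exactly one e-in)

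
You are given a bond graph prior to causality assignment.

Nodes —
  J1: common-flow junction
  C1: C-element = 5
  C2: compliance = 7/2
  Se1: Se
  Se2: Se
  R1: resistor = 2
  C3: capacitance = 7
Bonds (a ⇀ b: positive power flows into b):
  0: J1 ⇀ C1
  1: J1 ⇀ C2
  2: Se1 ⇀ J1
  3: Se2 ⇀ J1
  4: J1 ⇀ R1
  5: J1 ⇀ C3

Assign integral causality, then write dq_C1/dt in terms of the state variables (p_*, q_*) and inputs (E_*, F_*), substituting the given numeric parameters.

bond 2 stroke at J1  (source Se1 imposes e)
bond 3 stroke at J1  (Se2 (Se) sets effort on bond)
bond 0 stroke at J1  (C1 integral (e out))
bond 1 stroke at J1  (C2 integral (e out))
bond 5 stroke at J1  (C3 integral (e out))
bond 4 stroke at R1  (J1 needs exactly one f-in)

dq_C1/dt = E_Se1/2 + E_Se2/2 - q_C1/10 - q_C2/7 - q_C3/14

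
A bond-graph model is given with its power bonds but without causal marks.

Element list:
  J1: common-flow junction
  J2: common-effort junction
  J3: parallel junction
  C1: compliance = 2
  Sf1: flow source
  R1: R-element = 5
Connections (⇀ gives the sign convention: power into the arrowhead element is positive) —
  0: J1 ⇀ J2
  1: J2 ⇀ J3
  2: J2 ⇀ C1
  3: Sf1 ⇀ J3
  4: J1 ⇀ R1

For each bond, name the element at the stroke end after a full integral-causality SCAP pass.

bond 0 stroke→J1
bond 1 stroke→J3
bond 2 stroke→J2
bond 3 stroke→Sf1
bond 4 stroke→R1

b3 stroke→Sf1  (Sf1 (Sf) sets flow on bond)
b1 stroke→J3  (only one effort-in slot at J3)
b2 stroke→J2  (prefer integral on C1)
b0 stroke→J1  (J2: bond 2 brought effort, rest push out)
b4 stroke→R1  (only one flow-in slot at J1)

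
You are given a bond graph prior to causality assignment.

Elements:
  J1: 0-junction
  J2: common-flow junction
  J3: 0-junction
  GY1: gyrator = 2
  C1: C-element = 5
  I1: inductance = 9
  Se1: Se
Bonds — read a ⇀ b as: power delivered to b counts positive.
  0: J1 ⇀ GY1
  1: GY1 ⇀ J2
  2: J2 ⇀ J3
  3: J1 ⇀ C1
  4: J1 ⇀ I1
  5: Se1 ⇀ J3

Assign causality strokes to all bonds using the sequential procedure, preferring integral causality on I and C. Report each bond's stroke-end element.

b5 |J3  (Se1 (Se) sets effort on bond)
b2 |J2  (J3 effort already set via bond 5)
b1 |GY1  (J2 needs exactly one f-in)
b0 |GY1  (GY GY1: same side as bond 1)
b3 |J1  (C1 integral (e out))
b4 |I1  (0-jn J1 has e-setter on 3)

β0 stroke→GY1
β1 stroke→GY1
β2 stroke→J2
β3 stroke→J1
β4 stroke→I1
β5 stroke→J3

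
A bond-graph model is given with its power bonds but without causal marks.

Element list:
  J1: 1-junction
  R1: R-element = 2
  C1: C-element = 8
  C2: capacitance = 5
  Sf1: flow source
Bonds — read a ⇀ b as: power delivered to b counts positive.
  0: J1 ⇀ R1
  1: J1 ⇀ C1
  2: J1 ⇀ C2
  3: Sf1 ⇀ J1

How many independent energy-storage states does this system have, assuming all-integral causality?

2  (C1, C2 all integral)

#3 |Sf1  (Sf1: flow source, stroke at near end)
#0 |J1  (common-f at J1 fixed by 3)
#1 |J1  (1-jn J1 has f-setter on 3)
#2 |J1  (common-f at J1 fixed by 3)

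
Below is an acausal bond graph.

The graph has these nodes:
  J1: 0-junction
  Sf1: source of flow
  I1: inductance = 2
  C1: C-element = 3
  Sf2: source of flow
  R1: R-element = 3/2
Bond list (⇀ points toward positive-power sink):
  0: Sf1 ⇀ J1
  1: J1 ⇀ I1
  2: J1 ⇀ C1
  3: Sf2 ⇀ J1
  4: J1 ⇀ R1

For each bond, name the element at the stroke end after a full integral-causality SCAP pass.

bond 0 stroke at Sf1
bond 1 stroke at I1
bond 2 stroke at J1
bond 3 stroke at Sf2
bond 4 stroke at R1

bond 0 stroke→Sf1  (Sf1 fixes flow; stroke at Sf1)
bond 3 stroke→Sf2  (Sf2 (Sf) sets flow on bond)
bond 1 stroke→I1  (I1 integral (f out))
bond 2 stroke→J1  (C1: C, integral causality)
bond 4 stroke→R1  (common-e at J1 fixed by 2)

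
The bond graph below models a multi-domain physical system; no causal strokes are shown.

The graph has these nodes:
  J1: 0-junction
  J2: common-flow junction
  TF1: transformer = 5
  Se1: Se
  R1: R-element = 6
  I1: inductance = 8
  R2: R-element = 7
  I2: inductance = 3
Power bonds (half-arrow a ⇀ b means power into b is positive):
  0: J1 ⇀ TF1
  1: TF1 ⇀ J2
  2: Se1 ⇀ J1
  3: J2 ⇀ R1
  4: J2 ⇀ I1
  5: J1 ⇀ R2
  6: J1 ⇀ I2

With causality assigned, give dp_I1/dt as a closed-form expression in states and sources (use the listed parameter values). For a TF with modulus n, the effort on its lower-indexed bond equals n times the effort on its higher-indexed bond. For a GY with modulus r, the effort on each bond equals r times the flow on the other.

dp_I1/dt = E_Se1/5 - 3*p_I1/4

b2 stroke at J1  (Se1: effort source, stroke at far end)
b0 stroke at TF1  (common-e at J1 fixed by 2)
b5 stroke at R2  (J1 effort already set via bond 2)
b6 stroke at I2  (J1: bond 2 brought effort, rest push out)
b1 stroke at J2  (TF TF1: opposite of bond 0)
b4 stroke at I1  (prefer integral on I1)
b3 stroke at J2  (1-jn J2 has f-setter on 4)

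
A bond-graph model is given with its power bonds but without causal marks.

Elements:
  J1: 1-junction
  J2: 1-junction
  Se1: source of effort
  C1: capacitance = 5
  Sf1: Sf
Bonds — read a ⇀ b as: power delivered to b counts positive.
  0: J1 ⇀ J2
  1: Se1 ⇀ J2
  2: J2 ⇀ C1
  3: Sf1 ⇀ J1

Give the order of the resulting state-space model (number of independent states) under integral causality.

bond 1 stroke→J2  (source Se1 imposes e)
bond 3 stroke→Sf1  (Sf1 (Sf) sets flow on bond)
bond 0 stroke→J1  (common-f at J1 fixed by 3)
bond 2 stroke→J2  (J2: bond 0 brought flow, rest push out)

1  (C1 all integral)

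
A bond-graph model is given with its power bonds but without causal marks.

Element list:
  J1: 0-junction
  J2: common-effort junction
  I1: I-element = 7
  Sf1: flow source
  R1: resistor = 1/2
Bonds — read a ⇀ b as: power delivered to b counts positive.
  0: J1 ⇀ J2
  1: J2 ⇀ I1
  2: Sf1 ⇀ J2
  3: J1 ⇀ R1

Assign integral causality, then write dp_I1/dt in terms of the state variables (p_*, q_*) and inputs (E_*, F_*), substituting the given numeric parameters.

dp_I1/dt = F_Sf1/2 - p_I1/14

β2 stroke at Sf1  (Sf1 fixes flow; stroke at Sf1)
β1 stroke at I1  (prefer integral on I1)
β0 stroke at J2  (J2 needs exactly one e-in)
β3 stroke at J1  (closing 0-jn rule on J1)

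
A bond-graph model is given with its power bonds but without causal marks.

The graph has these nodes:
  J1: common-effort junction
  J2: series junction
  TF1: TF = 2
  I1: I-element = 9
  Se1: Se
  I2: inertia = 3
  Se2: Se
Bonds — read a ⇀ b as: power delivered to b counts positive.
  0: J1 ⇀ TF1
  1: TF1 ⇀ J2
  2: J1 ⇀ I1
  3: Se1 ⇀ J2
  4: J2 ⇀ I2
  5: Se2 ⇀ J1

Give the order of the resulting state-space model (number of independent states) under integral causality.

b3 stroke at J2  (source Se1 imposes e)
b5 stroke at J1  (source Se2 imposes e)
b0 stroke at TF1  (J1: bond 5 brought effort, rest push out)
b2 stroke at I1  (common-e at J1 fixed by 5)
b1 stroke at J2  (through TF1, causality passes straight; one stroke at TF1)
b4 stroke at I2  (only one flow-in slot at J2)

2  (I1, I2 all integral)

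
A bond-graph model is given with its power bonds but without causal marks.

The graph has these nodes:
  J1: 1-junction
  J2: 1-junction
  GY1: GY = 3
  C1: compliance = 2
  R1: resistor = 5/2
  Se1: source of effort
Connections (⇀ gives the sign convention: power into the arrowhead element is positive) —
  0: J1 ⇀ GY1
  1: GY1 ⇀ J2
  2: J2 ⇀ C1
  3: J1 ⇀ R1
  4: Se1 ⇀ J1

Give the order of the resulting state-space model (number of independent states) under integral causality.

b4 |J1  (Se1 (Se) sets effort on bond)
b2 |J2  (C1 integral (e out))
b1 |GY1  (J2: last free bond brings flow in)
b0 |GY1  (GY1: gyrator matches bond 1)
b3 |J1  (J1: bond 0 brought flow, rest push out)

1  (C1 all integral)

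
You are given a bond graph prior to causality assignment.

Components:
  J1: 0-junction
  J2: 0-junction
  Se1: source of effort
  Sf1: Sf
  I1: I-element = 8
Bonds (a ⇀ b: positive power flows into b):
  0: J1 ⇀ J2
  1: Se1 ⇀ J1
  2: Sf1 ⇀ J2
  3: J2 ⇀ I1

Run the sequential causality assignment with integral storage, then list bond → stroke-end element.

#0 stroke at J2
#1 stroke at J1
#2 stroke at Sf1
#3 stroke at I1

bond 1 stroke→J1  (Se1 (Se) sets effort on bond)
bond 2 stroke→Sf1  (source Sf1 imposes f)
bond 0 stroke→J2  (0-jn J1 has e-setter on 1)
bond 3 stroke→I1  (common-e at J2 fixed by 0)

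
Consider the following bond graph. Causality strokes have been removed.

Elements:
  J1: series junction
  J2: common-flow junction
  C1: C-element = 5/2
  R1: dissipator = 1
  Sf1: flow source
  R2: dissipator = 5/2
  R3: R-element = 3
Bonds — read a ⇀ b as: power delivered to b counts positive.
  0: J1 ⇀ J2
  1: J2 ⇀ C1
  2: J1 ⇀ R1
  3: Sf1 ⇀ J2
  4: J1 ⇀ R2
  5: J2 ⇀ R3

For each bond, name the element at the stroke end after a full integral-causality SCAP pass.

β0 |J2
β1 |J2
β2 |J1
β3 |Sf1
β4 |J1
β5 |J2

β3 |Sf1  (Sf1 (Sf) sets flow on bond)
β0 |J2  (J2 flow already set via bond 3)
β1 |J2  (1-jn J2 has f-setter on 3)
β5 |J2  (J2 flow already set via bond 3)
β2 |J1  (J1 flow already set via bond 0)
β4 |J1  (1-jn J1 has f-setter on 0)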